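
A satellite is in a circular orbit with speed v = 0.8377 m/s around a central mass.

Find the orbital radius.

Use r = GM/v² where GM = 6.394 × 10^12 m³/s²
v = 0.8377 m/s
GM = 6.394 × 10^12 m³/s²
v² = 0.701741 m²/s²
r = GM/v² = (6.394 × 10^12) / 0.701741 = 9.11162 × 10^12 m ≈ 9.112 Tm

Final answer: 9.112 Tm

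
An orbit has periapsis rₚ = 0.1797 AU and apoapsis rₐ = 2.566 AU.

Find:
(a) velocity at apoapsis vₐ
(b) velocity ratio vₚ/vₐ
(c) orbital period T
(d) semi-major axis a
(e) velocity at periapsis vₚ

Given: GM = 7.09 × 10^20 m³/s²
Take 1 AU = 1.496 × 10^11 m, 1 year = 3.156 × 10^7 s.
rₚ = 0.1797 AU = 2.68831 × 10^10 m
rₐ = 2.566 AU = 3.83874 × 10^11 m
GM = 7.09 × 10^20 m³/s²
a = (rₚ + rₐ)/2 = 2.05378 × 10^11 m
e = (rₐ − rₚ)/(rₐ + rₚ) = (3.5699 × 10^11) / (4.10757 × 10^11) = 0.869104
(a) vₐ² = GM (2/rₐ − 1/a) = 7.09 × 10^20 × (5.21005 × 10^-12 − 4.86906 × 10^-12) = 2.41759 × 10^8 m²/s²;  vₐ = 15548.6 m/s ≈ 3.28 AU/year
(b) vₚ/vₐ = rₐ/rₚ (angular momentum) = (3.83874 × 10^11) / (2.68831 × 10^10) = 14.2794 ≈ 14.28
(c) a³ = 8.66291 × 10^33 m³;  T = 2π √(a³/GM) = 2π × 3.4955 × 10^6 s = 2.19629 × 10^7 s ≈ 0.6959 years
(d) a = 2.05378 × 10^11 m ≈ 1.373 AU
(e) vₚ² = GM (2/rₚ − 1/a) = 7.09 × 10^20 × (7.43961 × 10^-11 − 4.86906 × 10^-12) = 4.92947 × 10^10 m²/s²;  vₚ = 222024 m/s ≈ 46.84 AU/year

Final answer:
(a) velocity at apoapsis vₐ = 3.28 AU/year
(b) velocity ratio vₚ/vₐ = 14.28
(c) orbital period T = 0.6959 years
(d) semi-major axis a = 1.373 AU
(e) velocity at periapsis vₚ = 46.84 AU/year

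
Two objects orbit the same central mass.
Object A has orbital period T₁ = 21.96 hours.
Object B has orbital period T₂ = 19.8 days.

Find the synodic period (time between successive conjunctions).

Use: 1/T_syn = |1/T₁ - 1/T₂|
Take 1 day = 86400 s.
T₁ = 21.96 hours = 79056 s
T₂ = 19.8 days = 1.71072 × 10^6 s
1/T₁ = 1.26493 × 10^-5 s⁻¹
1/T₂ = 5.84549 × 10^-7 s⁻¹
|1/T₁ − 1/T₂| = 1.20647 × 10^-5 s⁻¹
T_syn = 1 / |1/T₁ − 1/T₂| = 82886.4 s ≈ 23.02 hours

Final answer: T_syn = 23.02 hours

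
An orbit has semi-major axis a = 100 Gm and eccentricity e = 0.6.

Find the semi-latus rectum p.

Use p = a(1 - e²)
a = 100 Gm = 1 × 10^11 m
e = 0.6,  e² = 0.36,  1 − e² = 0.64
p = a(1 − e²) = 1 × 10^11 m × 0.64 = 6.4 × 10^10 m ≈ 64 Gm

Final answer: p = 64 Gm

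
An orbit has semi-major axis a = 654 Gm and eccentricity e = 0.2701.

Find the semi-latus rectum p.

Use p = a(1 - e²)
a = 654 Gm = 6.54 × 10^11 m
e = 0.2701,  e² = 0.072954,  1 − e² = 0.927046
p = a(1 − e²) = 6.54 × 10^11 m × 0.927046 = 6.06288 × 10^11 m ≈ 606.3 Gm

Final answer: p = 606.3 Gm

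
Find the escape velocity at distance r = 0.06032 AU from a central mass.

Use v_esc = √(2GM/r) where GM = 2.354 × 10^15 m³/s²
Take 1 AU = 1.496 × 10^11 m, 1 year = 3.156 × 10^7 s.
r = 0.06032 AU = 9.02387 × 10^9 m
GM = 2.354 × 10^15 m³/s²
2GM/r = 2 × (2.354 × 10^15) / (9.02387 × 10^9) = 521727 m²/s²
v_esc = √(2GM/r) = 722.307 m/s ≈ 0.1524 AU/year

Final answer: 0.1524 AU/year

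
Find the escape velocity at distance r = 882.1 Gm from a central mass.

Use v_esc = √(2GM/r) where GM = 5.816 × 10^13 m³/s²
r = 882.1 Gm = 8.821 × 10^11 m
GM = 5.816 × 10^13 m³/s²
2GM/r = 2 × (5.816 × 10^13) / (8.821 × 10^11) = 131.867 m²/s²
v_esc = √(2GM/r) = 11.4833 m/s ≈ 11.48 m/s

Final answer: 11.48 m/s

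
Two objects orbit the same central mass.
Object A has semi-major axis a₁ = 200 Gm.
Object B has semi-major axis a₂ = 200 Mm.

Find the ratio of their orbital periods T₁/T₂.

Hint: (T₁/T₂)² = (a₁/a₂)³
a₁ = 200 Gm = 2 × 10^11 m
a₂ = 200 Mm = 2 × 10^8 m
a₁/a₂ = 1000
T₁/T₂ = (a₁/a₂)^(3/2) = (1000)^1.5 = 31622.8

Final answer: T₁/T₂ = 3.162 × 10^4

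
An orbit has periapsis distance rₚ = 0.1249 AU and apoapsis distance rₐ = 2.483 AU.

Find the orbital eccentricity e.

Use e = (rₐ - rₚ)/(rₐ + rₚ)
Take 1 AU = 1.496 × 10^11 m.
rₚ = 0.1249 AU = 1.8685 × 10^10 m
rₐ = 2.483 AU = 3.71457 × 10^11 m
rₐ − rₚ = 3.52772 × 10^11 m
rₐ + rₚ = 3.90142 × 10^11 m
e = (rₐ − rₚ)/(rₐ + rₚ) = 0.904214

Final answer: e = 0.9042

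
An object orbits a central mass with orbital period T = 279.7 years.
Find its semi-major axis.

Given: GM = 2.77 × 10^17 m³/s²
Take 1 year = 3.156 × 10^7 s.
T = 279.7 years = 8.82733 × 10^9 s
GM = 2.77 × 10^17 m³/s²
Kepler's third law: a³ = GM T² / (4π²)
T² = 7.79218 × 10^19 s²
a³ = (2.77 × 10^17) × (7.79218 × 10^19) / (4π²) = 5.46738 × 10^35 m³
a = (a³)^(1/3) = 8.17698 × 10^11 m ≈ 817.7 Gm

Final answer: 817.7 Gm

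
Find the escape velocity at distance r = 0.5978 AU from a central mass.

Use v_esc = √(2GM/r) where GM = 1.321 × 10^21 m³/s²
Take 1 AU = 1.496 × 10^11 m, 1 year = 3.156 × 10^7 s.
r = 0.5978 AU = 8.94309 × 10^10 m
GM = 1.321 × 10^21 m³/s²
2GM/r = 2 × (1.321 × 10^21) / (8.94309 × 10^10) = 2.95424 × 10^10 m²/s²
v_esc = √(2GM/r) = 171879 m/s ≈ 36.26 AU/year

Final answer: 36.26 AU/year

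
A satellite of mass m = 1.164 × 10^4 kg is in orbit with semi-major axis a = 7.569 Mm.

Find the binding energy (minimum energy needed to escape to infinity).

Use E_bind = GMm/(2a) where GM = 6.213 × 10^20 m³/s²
a = 7.569 Mm = 7.569 × 10^6 m
GM = 6.213 × 10^20 m³/s²
m = 1.164 × 10^4 kg
GMm = 6.213 × 10^20 × 11640 = 7.23193 × 10^24 m³·kg/s²
2a = 1.5138 × 10^7 m
E_bind = GMm/(2a) = 4.77734 × 10^17 J ≈ 477.7 PJ

Final answer: 477.7 PJ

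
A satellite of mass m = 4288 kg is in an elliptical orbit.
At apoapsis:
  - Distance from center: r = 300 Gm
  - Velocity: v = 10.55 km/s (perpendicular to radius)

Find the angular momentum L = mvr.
r = 300 Gm = 3 × 10^11 m
v = 10.55 km/s = 10550 m/s
vr = 10550 × 3 × 10^11 = 3.165 × 10^15 m²/s
L = m × vr = 4288 × 3.165 × 10^15 = 1.35715 × 10^19 kg·m²/s ≈ 1.357 × 10^19 kg·m²/s

Final answer: L = 1.357 × 10^19 kg·m²/s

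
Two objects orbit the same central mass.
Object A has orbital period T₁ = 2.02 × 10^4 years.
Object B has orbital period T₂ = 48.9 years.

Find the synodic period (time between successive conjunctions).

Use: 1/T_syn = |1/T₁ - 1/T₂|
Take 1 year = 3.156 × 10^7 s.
T₁ = 2.02 × 10^4 years = 6.37512 × 10^11 s
T₂ = 48.9 years = 1.54328 × 10^9 s
1/T₁ = 1.5686 × 10^-12 s⁻¹
1/T₂ = 6.47969 × 10^-10 s⁻¹
|1/T₁ − 1/T₂| = 6.464 × 10^-10 s⁻¹
T_syn = 1 / |1/T₁ − 1/T₂| = 1.54703 × 10^9 s ≈ 49.02 years

Final answer: T_syn = 49.02 years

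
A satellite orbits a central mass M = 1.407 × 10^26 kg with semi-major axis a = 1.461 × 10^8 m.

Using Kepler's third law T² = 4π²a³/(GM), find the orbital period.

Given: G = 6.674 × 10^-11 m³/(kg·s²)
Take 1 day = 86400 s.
M = 1.407 × 10^26 kg
GM = G × M = 6.674 × 10^-11 × 1.407 × 10^26 = 9.39032 × 10^15 m³/s²
a = 1.461 × 10^8 m
a³ = 3.11854 × 10^24 m³
T = 2π √(a³/GM) = 2π √((3.11854 × 10^24) / (9.39032 × 10^15)) = 2π × 18223.6 s
T = 114503 s ≈ 1.325 days

Final answer: 1.325 days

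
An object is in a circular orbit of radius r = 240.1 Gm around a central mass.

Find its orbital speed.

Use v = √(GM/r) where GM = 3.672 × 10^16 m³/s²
r = 240.1 Gm = 2.401 × 10^11 m
GM = 3.672 × 10^16 m³/s²
GM/r = (3.672 × 10^16) / (2.401 × 10^11) = 152936 m²/s²
v = √(GM/r) = 391.071 m/s ≈ 391.1 m/s

Final answer: 391.1 m/s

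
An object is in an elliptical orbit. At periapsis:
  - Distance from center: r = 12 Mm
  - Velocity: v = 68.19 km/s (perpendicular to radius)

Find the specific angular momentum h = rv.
r = 12 Mm = 1.2 × 10^7 m
v = 68.19 km/s = 68190 m/s
h = rv = 1.2 × 10^7 × 68190 = 8.1828 × 10^11 m²/s ≈ 8.183 × 10^11 m²/s

Final answer: h = 8.183 × 10^11 m²/s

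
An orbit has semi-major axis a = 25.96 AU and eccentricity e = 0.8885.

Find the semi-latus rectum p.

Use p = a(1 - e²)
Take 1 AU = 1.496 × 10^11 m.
a = 25.96 AU = 3.88362 × 10^12 m
e = 0.8885,  e² = 0.789432,  1 − e² = 0.210568
p = a(1 − e²) = 3.88362 × 10^12 m × 0.210568 = 8.17764 × 10^11 m ≈ 5.466 AU

Final answer: p = 5.466 AU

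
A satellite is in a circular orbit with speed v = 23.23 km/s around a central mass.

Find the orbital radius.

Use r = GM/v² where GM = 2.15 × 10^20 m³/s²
v = 23.23 km/s = 23230 m/s
GM = 2.15 × 10^20 m³/s²
v² = 5.39633 × 10^8 m²/s²
r = GM/v² = (2.15 × 10^20) / (5.39633 × 10^8) = 3.98419 × 10^11 m ≈ 398.4 Gm

Final answer: 398.4 Gm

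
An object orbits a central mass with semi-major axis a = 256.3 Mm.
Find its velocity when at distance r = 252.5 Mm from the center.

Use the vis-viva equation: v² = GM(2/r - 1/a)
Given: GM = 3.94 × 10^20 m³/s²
a = 256.3 Mm = 2.563 × 10^8 m
r = 252.5 Mm = 2.525 × 10^8 m
GM = 3.94 × 10^20 m³/s²
2/r − 1/a = 7.92079 × 10^-9 − 3.90168 × 10^-9 = 4.01911 × 10^-9 m⁻¹
v² = GM (2/r − 1/a) = 1.58353 × 10^12 m²/s²
v = 1.25838 × 10^6 m/s ≈ 1258 km/s

Final answer: 1258 km/s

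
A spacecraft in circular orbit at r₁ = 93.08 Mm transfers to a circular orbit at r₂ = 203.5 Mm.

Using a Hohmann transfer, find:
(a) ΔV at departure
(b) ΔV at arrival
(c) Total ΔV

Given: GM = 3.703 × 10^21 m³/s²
r₁ = 93.08 Mm = 9.308 × 10^7 m
r₂ = 203.5 Mm = 2.035 × 10^8 m
GM = 3.703 × 10^21 m³/s²
Transfer ellipse: a_t = (r₁ + r₂)/2 = 1.4829 × 10^8 m
Circular speed at r₁: v₁ = √(GM/r₁) = 6.30738 × 10^6 m/s
Transfer speed at r₁ (periapsis): v₁ₜ = √(GM(2/r₁ − 1/a_t)) = 7.38882 × 10^6 m/s
(a) ΔV₁ = v₁ₜ − v₁ = 1.08144 × 10^6 m/s ≈ 1081 km/s
Circular speed at r₂: v₂ = √(GM/r₂) = 4.26574 × 10^6 m/s
Transfer speed at r₂ (apoapsis): v₂ₜ = √(GM(2/r₂ − 1/a_t)) = 3.37961 × 10^6 m/s
(b) ΔV₂ = v₂ − v₂ₜ = 886130 m/s ≈ 886.1 km/s
(c) ΔV_total = ΔV₁ + ΔV₂ = 1.96757 × 10^6 m/s ≈ 1968 km/s

Final answer:
(a) ΔV₁ = 1081 km/s
(b) ΔV₂ = 886.1 km/s
(c) ΔV_total = 1968 km/s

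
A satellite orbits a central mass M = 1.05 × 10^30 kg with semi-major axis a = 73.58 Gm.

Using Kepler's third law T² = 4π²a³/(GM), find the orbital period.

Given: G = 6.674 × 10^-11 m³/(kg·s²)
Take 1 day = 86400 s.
M = 1.05 × 10^30 kg
GM = G × M = 6.674 × 10^-11 × 1.05 × 10^30 = 7.0077 × 10^19 m³/s²
a = 73.58 Gm = 7.358 × 10^10 m
a³ = 3.98363 × 10^32 m³
T = 2π √(a³/GM) = 2π √((3.98363 × 10^32) / (7.0077 × 10^19)) = 2π × 2.38425 × 10^6 s
T = 1.49807 × 10^7 s ≈ 173.4 days

Final answer: 173.4 days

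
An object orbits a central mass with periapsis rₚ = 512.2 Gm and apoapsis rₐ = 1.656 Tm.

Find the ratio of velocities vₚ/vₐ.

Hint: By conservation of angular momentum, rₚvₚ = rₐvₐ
rₚ = 512.2 Gm = 5.122 × 10^11 m
rₐ = 1.656 Tm = 1.656 × 10^12 m
rₚvₚ = rₐvₐ  ⇒  vₚ/vₐ = rₐ/rₚ
vₚ/vₐ = (1.656 × 10^12) / (5.122 × 10^11) = 3.23311

Final answer: vₚ/vₐ = 3.233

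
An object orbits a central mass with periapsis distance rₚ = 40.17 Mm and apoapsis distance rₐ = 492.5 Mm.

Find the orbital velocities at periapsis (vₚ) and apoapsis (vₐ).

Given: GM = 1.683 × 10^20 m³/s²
rₚ = 40.17 Mm = 4.017 × 10^7 m
rₐ = 492.5 Mm = 4.925 × 10^8 m
GM = 1.683 × 10^20 m³/s²
a = (rₚ + rₐ)/2 = 2.66335 × 10^8 m
Vis-viva: v² = GM (2/r − 1/a)
vₚ² = 1.683 × 10^20 × (4.97884 × 10^-8 − 3.75467 × 10^-9) = 7.74748 × 10^12 m²/s²
vₚ = 2.78343 × 10^6 m/s ≈ 2783 km/s
vₐ² = 1.683 × 10^20 × (4.06091 × 10^-9 − 3.75467 × 10^-9) = 5.15408 × 10^10 m²/s²
vₐ = 227026 m/s ≈ 227 km/s

Final answer: vₚ = 2783 km/s, vₐ = 227 km/s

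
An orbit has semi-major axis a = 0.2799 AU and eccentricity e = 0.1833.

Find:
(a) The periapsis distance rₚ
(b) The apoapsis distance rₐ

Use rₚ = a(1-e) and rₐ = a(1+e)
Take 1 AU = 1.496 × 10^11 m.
a = 0.2799 AU = 4.1873 × 10^10 m
e = 0.1833:  1 − e = 0.8167,  1 + e = 1.1833
(a) rₚ = a(1 − e) = 4.1873 × 10^10 m × 0.8167 = 3.41977 × 10^10 m ≈ 0.2286 AU
(b) rₐ = a(1 + e) = 4.1873 × 10^10 m × 1.1833 = 4.95484 × 10^10 m ≈ 0.3312 AU

Final answer:
(a) rₚ = 0.2286 AU
(b) rₐ = 0.3312 AU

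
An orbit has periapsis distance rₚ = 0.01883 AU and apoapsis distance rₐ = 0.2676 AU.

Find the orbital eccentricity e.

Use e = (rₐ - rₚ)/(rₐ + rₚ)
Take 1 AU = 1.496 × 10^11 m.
rₚ = 0.01883 AU = 2.81697 × 10^9 m
rₐ = 0.2676 AU = 4.0033 × 10^10 m
rₐ − rₚ = 3.7216 × 10^10 m
rₐ + rₚ = 4.28499 × 10^10 m
e = (rₐ − rₚ)/(rₐ + rₚ) = 0.868519

Final answer: e = 0.8685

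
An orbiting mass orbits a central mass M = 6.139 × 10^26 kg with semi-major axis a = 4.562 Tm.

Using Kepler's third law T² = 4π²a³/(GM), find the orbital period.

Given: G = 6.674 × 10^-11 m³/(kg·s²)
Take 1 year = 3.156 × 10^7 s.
M = 6.139 × 10^26 kg
GM = G × M = 6.674 × 10^-11 × 6.139 × 10^26 = 4.09717 × 10^16 m³/s²
a = 4.562 Tm = 4.562 × 10^12 m
a³ = 9.49436 × 10^37 m³
T = 2π √(a³/GM) = 2π √((9.49436 × 10^37) / (4.09717 × 10^16)) = 2π × 4.81383 × 10^10 s
T = 3.02462 × 10^11 s ≈ 9584 years

Final answer: 9584 years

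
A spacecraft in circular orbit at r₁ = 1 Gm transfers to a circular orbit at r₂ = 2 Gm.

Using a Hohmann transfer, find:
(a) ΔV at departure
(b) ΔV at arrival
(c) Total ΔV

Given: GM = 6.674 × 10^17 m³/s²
r₁ = 1 Gm = 1 × 10^9 m
r₂ = 2 Gm = 2 × 10^9 m
GM = 6.674 × 10^17 m³/s²
Transfer ellipse: a_t = (r₁ + r₂)/2 = 1.5 × 10^9 m
Circular speed at r₁: v₁ = √(GM/r₁) = 25834.1 m/s
Transfer speed at r₁ (periapsis): v₁ₜ = √(GM(2/r₁ − 1/a_t)) = 29830.6 m/s
(a) ΔV₁ = v₁ₜ − v₁ = 3996.55 m/s ≈ 3.997 km/s
Circular speed at r₂: v₂ = √(GM/r₂) = 18267.5 m/s
Transfer speed at r₂ (apoapsis): v₂ₜ = √(GM(2/r₂ − 1/a_t)) = 14915.3 m/s
(b) ΔV₂ = v₂ − v₂ₜ = 3352.14 m/s ≈ 3.352 km/s
(c) ΔV_total = ΔV₁ + ΔV₂ = 7348.69 m/s ≈ 7.349 km/s

Final answer:
(a) ΔV₁ = 3.997 km/s
(b) ΔV₂ = 3.352 km/s
(c) ΔV_total = 7.349 km/s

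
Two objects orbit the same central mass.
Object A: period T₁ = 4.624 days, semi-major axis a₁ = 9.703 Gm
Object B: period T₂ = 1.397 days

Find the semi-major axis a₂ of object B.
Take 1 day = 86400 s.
T₁ = 4.624 days = 399514 s
T₂ = 1.397 days = 120701 s
a₁ = 9.703 Gm = 9.703 × 10^9 m
Kepler's third law: (T₂/T₁)² = (a₂/a₁)³  ⇒  a₂ = a₁ (T₂/T₁)^(2/3)
T₂/T₁ = 0.302119
(T₂/T₁)^(2/3) = 0.450249
a₂ = 9.703 × 10^9 m × 0.450249 = 4.36876 × 10^9 m ≈ 4.369 Gm

Final answer: a₂ = 4.369 Gm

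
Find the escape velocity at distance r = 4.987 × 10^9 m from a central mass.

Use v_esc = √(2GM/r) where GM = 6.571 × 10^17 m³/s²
r = 4.987 × 10^9 m
GM = 6.571 × 10^17 m³/s²
2GM/r = 2 × (6.571 × 10^17) / (4.987 × 10^9) = 2.63525 × 10^8 m²/s²
v_esc = √(2GM/r) = 16233.5 m/s ≈ 16.23 km/s

Final answer: 16.23 km/s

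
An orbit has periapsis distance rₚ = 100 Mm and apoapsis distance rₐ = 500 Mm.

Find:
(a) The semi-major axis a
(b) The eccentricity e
rₚ = 100 Mm = 1 × 10^8 m
rₐ = 500 Mm = 5 × 10^8 m
(a) a = (rₚ + rₐ)/2 = 3 × 10^8 m ≈ 300 Mm
(b) e = (rₐ − rₚ)/(rₐ + rₚ) = (4 × 10^8) / (6 × 10^8) = 0.666667

Final answer:
(a) a = 300 Mm
(b) e = 0.6667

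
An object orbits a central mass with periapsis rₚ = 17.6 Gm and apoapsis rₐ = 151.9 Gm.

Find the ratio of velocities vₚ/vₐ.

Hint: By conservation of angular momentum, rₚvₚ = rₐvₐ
rₚ = 17.6 Gm = 1.76 × 10^10 m
rₐ = 151.9 Gm = 1.519 × 10^11 m
rₚvₚ = rₐvₐ  ⇒  vₚ/vₐ = rₐ/rₚ
vₚ/vₐ = (1.519 × 10^11) / (1.76 × 10^10) = 8.63068

Final answer: vₚ/vₐ = 8.631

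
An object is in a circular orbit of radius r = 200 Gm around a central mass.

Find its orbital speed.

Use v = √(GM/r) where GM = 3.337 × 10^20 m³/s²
r = 200 Gm = 2 × 10^11 m
GM = 3.337 × 10^20 m³/s²
GM/r = (3.337 × 10^20) / (2 × 10^11) = 1.6685 × 10^9 m²/s²
v = √(GM/r) = 40847.3 m/s ≈ 40.85 km/s

Final answer: 40.85 km/s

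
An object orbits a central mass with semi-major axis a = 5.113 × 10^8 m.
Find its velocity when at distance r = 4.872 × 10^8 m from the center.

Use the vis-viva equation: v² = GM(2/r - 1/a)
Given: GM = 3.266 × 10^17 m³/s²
a = 5.113 × 10^8 m
r = 4.872 × 10^8 m
GM = 3.266 × 10^17 m³/s²
2/r − 1/a = 4.10509 × 10^-9 − 1.9558 × 10^-9 = 2.14929 × 10^-9 m⁻¹
v² = GM (2/r − 1/a) = 7.01959 × 10^8 m²/s²
v = 26494.5 m/s ≈ 26.49 km/s

Final answer: 26.49 km/s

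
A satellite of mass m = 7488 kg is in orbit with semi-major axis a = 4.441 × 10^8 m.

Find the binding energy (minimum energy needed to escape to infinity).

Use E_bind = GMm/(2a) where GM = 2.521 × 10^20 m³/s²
a = 4.441 × 10^8 m
GM = 2.521 × 10^20 m³/s²
m = 7488 kg
GMm = 2.521 × 10^20 × 7488 = 1.88772 × 10^24 m³·kg/s²
2a = 8.882 × 10^8 m
E_bind = GMm/(2a) = 2.12534 × 10^15 J ≈ 2.125 PJ

Final answer: 2.125 PJ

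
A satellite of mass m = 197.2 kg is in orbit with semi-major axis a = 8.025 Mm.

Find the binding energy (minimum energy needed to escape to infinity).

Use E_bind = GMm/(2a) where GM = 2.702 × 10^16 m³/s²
a = 8.025 Mm = 8.025 × 10^6 m
GM = 2.702 × 10^16 m³/s²
m = 197.2 kg
GMm = 2.702 × 10^16 × 197.2 = 5.32834 × 10^18 m³·kg/s²
2a = 1.605 × 10^7 m
E_bind = GMm/(2a) = 3.31984 × 10^11 J ≈ 332 GJ

Final answer: 332 GJ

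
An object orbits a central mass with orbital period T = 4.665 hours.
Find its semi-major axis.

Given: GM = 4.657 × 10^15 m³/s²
T = 4.665 hours = 16794 s
GM = 4.657 × 10^15 m³/s²
Kepler's third law: a³ = GM T² / (4π²)
T² = 2.82038 × 10^8 s²
a³ = (4.657 × 10^15) × (2.82038 × 10^8) / (4π²) = 3.32702 × 10^22 m³
a = (a³)^(1/3) = 3.21626 × 10^7 m ≈ 32.16 Mm

Final answer: 32.16 Mm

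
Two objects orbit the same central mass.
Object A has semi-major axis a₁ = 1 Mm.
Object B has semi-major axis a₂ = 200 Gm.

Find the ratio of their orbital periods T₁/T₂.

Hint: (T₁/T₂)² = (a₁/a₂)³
a₁ = 1 Mm = 1 × 10^6 m
a₂ = 200 Gm = 2 × 10^11 m
a₁/a₂ = 5 × 10^-6
T₁/T₂ = (a₁/a₂)^(3/2) = (5 × 10^-6)^1.5 = 1.11803 × 10^-8

Final answer: T₁/T₂ = 1.118 × 10^-8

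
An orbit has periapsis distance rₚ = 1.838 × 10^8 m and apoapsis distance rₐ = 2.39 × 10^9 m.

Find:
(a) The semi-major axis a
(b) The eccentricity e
rₚ = 1.838 × 10^8 m
rₐ = 2.39 × 10^9 m
(a) a = (rₚ + rₐ)/2 = 1.2869 × 10^9 m ≈ 1.287 × 10^9 m
(b) e = (rₐ − rₚ)/(rₐ + rₚ) = (2.2062 × 10^9) / (2.5738 × 10^9) = 0.857176

Final answer:
(a) a = 1.287 × 10^9 m
(b) e = 0.8572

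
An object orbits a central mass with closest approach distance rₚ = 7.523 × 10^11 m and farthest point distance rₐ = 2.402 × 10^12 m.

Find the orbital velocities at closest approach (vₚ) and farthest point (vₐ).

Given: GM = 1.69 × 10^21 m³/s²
rₚ = 7.523 × 10^11 m
rₐ = 2.402 × 10^12 m
GM = 1.69 × 10^21 m³/s²
a = (rₚ + rₐ)/2 = 1.57715 × 10^12 m
Vis-viva: v² = GM (2/r − 1/a)
vₚ² = 1.69 × 10^21 × (2.65851 × 10^-12 − 6.34055 × 10^-13) = 3.42134 × 10^9 m²/s²
vₚ = 58492.2 m/s ≈ 58.49 km/s
vₐ² = 1.69 × 10^21 × (8.32639 × 10^-13 − 6.34055 × 10^-13) = 3.35608 × 10^8 m²/s²
vₐ = 18319.6 m/s ≈ 18.32 km/s

Final answer: vₚ = 58.49 km/s, vₐ = 18.32 km/s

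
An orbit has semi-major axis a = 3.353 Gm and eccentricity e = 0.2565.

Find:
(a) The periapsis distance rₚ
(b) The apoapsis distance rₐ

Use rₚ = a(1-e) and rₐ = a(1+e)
a = 3.353 Gm = 3.353 × 10^9 m
e = 0.2565:  1 − e = 0.7435,  1 + e = 1.2565
(a) rₚ = a(1 − e) = 3.353 × 10^9 m × 0.7435 = 2.49296 × 10^9 m ≈ 2.493 Gm
(b) rₐ = a(1 + e) = 3.353 × 10^9 m × 1.2565 = 4.21304 × 10^9 m ≈ 4.213 Gm

Final answer:
(a) rₚ = 2.493 Gm
(b) rₐ = 4.213 Gm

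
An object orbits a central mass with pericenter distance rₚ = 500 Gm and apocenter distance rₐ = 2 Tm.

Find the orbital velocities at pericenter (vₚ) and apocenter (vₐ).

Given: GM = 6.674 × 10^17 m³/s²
rₚ = 500 Gm = 5 × 10^11 m
rₐ = 2 Tm = 2 × 10^12 m
GM = 6.674 × 10^17 m³/s²
a = (rₚ + rₐ)/2 = 1.25 × 10^12 m
Vis-viva: v² = GM (2/r − 1/a)
vₚ² = 6.674 × 10^17 × (4 × 10^-12 − 8 × 10^-13) = 2.13568 × 10^6 m²/s²
vₚ = 1461.4 m/s ≈ 1.461 km/s
vₐ² = 6.674 × 10^17 × (1 × 10^-12 − 8 × 10^-13) = 133480 m²/s²
vₐ = 365.349 m/s ≈ 365.3 m/s

Final answer: vₚ = 1.461 km/s, vₐ = 365.3 m/s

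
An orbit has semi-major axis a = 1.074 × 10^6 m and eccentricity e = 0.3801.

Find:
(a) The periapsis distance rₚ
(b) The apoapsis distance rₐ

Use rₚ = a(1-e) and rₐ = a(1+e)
a = 1.074 × 10^6 m
e = 0.3801:  1 − e = 0.6199,  1 + e = 1.3801
(a) rₚ = a(1 − e) = 1.074 × 10^6 m × 0.6199 = 665773 m ≈ 6.658 × 10^5 m
(b) rₐ = a(1 + e) = 1.074 × 10^6 m × 1.3801 = 1.48223 × 10^6 m ≈ 1.482 × 10^6 m

Final answer:
(a) rₚ = 6.658 × 10^5 m
(b) rₐ = 1.482 × 10^6 m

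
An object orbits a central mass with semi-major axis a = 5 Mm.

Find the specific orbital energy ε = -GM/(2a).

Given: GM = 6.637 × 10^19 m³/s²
a = 5 Mm = 5 × 10^6 m
GM = 6.637 × 10^19 m³/s²
2a = 1 × 10^7 m
ε = −GM/(2a) = -6.637 × 10^12 J/kg ≈ -6637 GJ/kg

Final answer: -6637 GJ/kg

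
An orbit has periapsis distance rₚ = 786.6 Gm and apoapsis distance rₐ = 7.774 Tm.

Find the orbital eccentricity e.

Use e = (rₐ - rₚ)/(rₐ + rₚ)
rₚ = 786.6 Gm = 7.866 × 10^11 m
rₐ = 7.774 Tm = 7.774 × 10^12 m
rₐ − rₚ = 6.9874 × 10^12 m
rₐ + rₚ = 8.5606 × 10^12 m
e = (rₐ − rₚ)/(rₐ + rₚ) = 0.816228

Final answer: e = 0.8162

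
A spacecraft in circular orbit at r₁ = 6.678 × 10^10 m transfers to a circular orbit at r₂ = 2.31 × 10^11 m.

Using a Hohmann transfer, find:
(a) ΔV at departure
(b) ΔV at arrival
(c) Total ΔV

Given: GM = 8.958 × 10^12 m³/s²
r₁ = 6.678 × 10^10 m
r₂ = 2.31 × 10^11 m
GM = 8.958 × 10^12 m³/s²
Transfer ellipse: a_t = (r₁ + r₂)/2 = 1.4889 × 10^11 m
Circular speed at r₁: v₁ = √(GM/r₁) = 11.582 m/s
Transfer speed at r₁ (periapsis): v₁ₜ = √(GM(2/r₁ − 1/a_t)) = 14.4263 m/s
(a) ΔV₁ = v₁ₜ − v₁ = 2.84435 m/s ≈ 2.844 m/s
Circular speed at r₂: v₂ = √(GM/r₂) = 6.2273 m/s
Transfer speed at r₂ (apoapsis): v₂ₜ = √(GM(2/r₂ − 1/a_t)) = 4.17052 m/s
(b) ΔV₂ = v₂ − v₂ₜ = 2.05678 m/s ≈ 2.057 m/s
(c) ΔV_total = ΔV₁ + ΔV₂ = 4.90113 m/s ≈ 4.901 m/s

Final answer:
(a) ΔV₁ = 2.844 m/s
(b) ΔV₂ = 2.057 m/s
(c) ΔV_total = 4.901 m/s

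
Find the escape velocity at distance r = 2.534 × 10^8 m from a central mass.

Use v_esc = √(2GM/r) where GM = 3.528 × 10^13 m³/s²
r = 2.534 × 10^8 m
GM = 3.528 × 10^13 m³/s²
2GM/r = 2 × (3.528 × 10^13) / (2.534 × 10^8) = 278453 m²/s²
v_esc = √(2GM/r) = 527.686 m/s ≈ 527.7 m/s

Final answer: 527.7 m/s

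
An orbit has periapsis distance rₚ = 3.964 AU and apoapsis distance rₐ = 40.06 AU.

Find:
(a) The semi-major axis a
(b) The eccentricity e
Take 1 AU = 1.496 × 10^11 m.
rₚ = 3.964 AU = 5.93014 × 10^11 m
rₐ = 40.06 AU = 5.99298 × 10^12 m
(a) a = (rₚ + rₐ)/2 = 3.293 × 10^12 m ≈ 22.01 AU
(b) e = (rₐ − rₚ)/(rₐ + rₚ) = (5.39996 × 10^12) / (6.58599 × 10^12) = 0.819916

Final answer:
(a) a = 22.01 AU
(b) e = 0.8199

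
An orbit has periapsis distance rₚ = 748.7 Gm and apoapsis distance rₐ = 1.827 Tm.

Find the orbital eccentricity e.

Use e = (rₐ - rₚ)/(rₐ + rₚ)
rₚ = 748.7 Gm = 7.487 × 10^11 m
rₐ = 1.827 Tm = 1.827 × 10^12 m
rₐ − rₚ = 1.0783 × 10^12 m
rₐ + rₚ = 2.5757 × 10^12 m
e = (rₐ − rₚ)/(rₐ + rₚ) = 0.418643

Final answer: e = 0.4186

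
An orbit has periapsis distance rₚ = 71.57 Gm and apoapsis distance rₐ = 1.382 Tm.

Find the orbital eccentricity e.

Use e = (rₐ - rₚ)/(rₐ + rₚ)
rₚ = 71.57 Gm = 7.157 × 10^10 m
rₐ = 1.382 Tm = 1.382 × 10^12 m
rₐ − rₚ = 1.31043 × 10^12 m
rₐ + rₚ = 1.45357 × 10^12 m
e = (rₐ − rₚ)/(rₐ + rₚ) = 0.901525

Final answer: e = 0.9015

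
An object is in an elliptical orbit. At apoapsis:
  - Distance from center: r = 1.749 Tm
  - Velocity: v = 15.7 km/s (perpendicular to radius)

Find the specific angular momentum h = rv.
r = 1.749 Tm = 1.749 × 10^12 m
v = 15.7 km/s = 15700 m/s
h = rv = 1.749 × 10^12 × 15700 = 2.74593 × 10^16 m²/s ≈ 2.746 × 10^16 m²/s

Final answer: h = 2.746 × 10^16 m²/s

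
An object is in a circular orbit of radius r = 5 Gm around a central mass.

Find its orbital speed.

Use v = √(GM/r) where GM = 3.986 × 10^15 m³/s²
r = 5 Gm = 5 × 10^9 m
GM = 3.986 × 10^15 m³/s²
GM/r = (3.986 × 10^15) / (5 × 10^9) = 797200 m²/s²
v = √(GM/r) = 892.861 m/s ≈ 892.9 m/s

Final answer: 892.9 m/s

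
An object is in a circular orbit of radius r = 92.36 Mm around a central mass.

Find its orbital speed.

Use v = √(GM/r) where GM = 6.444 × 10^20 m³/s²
r = 92.36 Mm = 9.236 × 10^7 m
GM = 6.444 × 10^20 m³/s²
GM/r = (6.444 × 10^20) / (9.236 × 10^7) = 6.97705 × 10^12 m²/s²
v = √(GM/r) = 2.64141 × 10^6 m/s ≈ 2641 km/s

Final answer: 2641 km/s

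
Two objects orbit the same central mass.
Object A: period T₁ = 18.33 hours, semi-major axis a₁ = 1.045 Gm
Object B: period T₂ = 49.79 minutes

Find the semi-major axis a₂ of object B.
T₁ = 18.33 hours = 65988 s
T₂ = 49.79 minutes = 2987.4 s
a₁ = 1.045 Gm = 1.045 × 10^9 m
Kepler's third law: (T₂/T₁)² = (a₂/a₁)³  ⇒  a₂ = a₁ (T₂/T₁)^(2/3)
T₂/T₁ = 0.0452719
(T₂/T₁)^(2/3) = 0.127024
a₂ = 1.045 × 10^9 m × 0.127024 = 1.3274 × 10^8 m ≈ 132.7 Mm

Final answer: a₂ = 132.7 Mm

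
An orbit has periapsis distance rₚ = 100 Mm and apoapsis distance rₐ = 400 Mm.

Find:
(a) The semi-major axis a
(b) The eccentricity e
rₚ = 100 Mm = 1 × 10^8 m
rₐ = 400 Mm = 4 × 10^8 m
(a) a = (rₚ + rₐ)/2 = 2.5 × 10^8 m ≈ 250 Mm
(b) e = (rₐ − rₚ)/(rₐ + rₚ) = (3 × 10^8) / (5 × 10^8) = 0.6

Final answer:
(a) a = 250 Mm
(b) e = 0.6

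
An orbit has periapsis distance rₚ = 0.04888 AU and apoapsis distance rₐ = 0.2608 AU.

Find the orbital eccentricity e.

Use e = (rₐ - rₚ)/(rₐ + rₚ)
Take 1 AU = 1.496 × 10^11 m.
rₚ = 0.04888 AU = 7.31245 × 10^9 m
rₐ = 0.2608 AU = 3.90157 × 10^10 m
rₐ − rₚ = 3.17032 × 10^10 m
rₐ + rₚ = 4.63281 × 10^10 m
e = (rₐ − rₚ)/(rₐ + rₚ) = 0.684319

Final answer: e = 0.6843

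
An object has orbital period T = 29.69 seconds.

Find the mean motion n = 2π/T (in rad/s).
T = 29.69 seconds
n = 2π / 29.69 s = 0.211626 rad/s ≈ 0.2116 rad/s

Final answer: n = 0.2116 rad/s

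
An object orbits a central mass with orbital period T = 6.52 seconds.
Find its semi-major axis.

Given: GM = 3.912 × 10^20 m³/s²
T = 6.52 seconds
GM = 3.912 × 10^20 m³/s²
Kepler's third law: a³ = GM T² / (4π²)
T² = 42.5104 s²
a³ = (3.912 × 10^20) × 42.5104 / (4π²) = 4.21245 × 10^20 m³
a = (a³)^(1/3) = 7.49626 × 10^6 m ≈ 7.496 Mm

Final answer: 7.496 Mm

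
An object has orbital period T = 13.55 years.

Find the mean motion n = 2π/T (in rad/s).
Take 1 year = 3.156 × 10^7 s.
T = 13.55 years = 4.27638 × 10^8 s
n = 2π / (4.27638 × 10^8 s) = 1.46928 × 10^-8 rad/s ≈ 1.469 × 10^-8 rad/s

Final answer: n = 1.469 × 10^-8 rad/s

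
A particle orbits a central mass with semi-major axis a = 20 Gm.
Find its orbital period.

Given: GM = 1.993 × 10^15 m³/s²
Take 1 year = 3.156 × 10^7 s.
a = 20 Gm = 2 × 10^10 m
GM = 1.993 × 10^15 m³/s²
a³ = 8 × 10^30 m³
T = 2π √(a³/GM) = 2π √((8 × 10^30) / (1.993 × 10^15)) = 2π × 6.33565 × 10^7 s
T = 3.98081 × 10^8 s ≈ 12.61 years

Final answer: 12.61 years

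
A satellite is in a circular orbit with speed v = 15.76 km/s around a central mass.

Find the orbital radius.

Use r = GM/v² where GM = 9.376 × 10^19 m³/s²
v = 15.76 km/s = 15760 m/s
GM = 9.376 × 10^19 m³/s²
v² = 2.48378 × 10^8 m²/s²
r = GM/v² = (9.376 × 10^19) / (2.48378 × 10^8) = 3.7749 × 10^11 m ≈ 377.5 Gm

Final answer: 377.5 Gm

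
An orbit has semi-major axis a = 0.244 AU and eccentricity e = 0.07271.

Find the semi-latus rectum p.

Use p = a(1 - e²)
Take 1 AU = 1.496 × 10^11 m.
a = 0.244 AU = 3.65024 × 10^10 m
e = 0.07271,  e² = 0.00528674,  1 − e² = 0.994713
p = a(1 − e²) = 3.65024 × 10^10 m × 0.994713 = 3.63094 × 10^10 m ≈ 0.2427 AU

Final answer: p = 0.2427 AU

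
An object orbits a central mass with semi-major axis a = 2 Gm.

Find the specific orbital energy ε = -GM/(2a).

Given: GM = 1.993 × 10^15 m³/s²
a = 2 Gm = 2 × 10^9 m
GM = 1.993 × 10^15 m³/s²
2a = 4 × 10^9 m
ε = −GM/(2a) = -498250 J/kg ≈ -498.2 kJ/kg

Final answer: -498.2 kJ/kg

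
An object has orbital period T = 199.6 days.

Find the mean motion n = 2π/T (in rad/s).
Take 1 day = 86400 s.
T = 199.6 days = 1.72454 × 10^7 s
n = 2π / (1.72454 × 10^7 s) = 3.64339 × 10^-7 rad/s ≈ 3.643 × 10^-7 rad/s

Final answer: n = 3.643 × 10^-7 rad/s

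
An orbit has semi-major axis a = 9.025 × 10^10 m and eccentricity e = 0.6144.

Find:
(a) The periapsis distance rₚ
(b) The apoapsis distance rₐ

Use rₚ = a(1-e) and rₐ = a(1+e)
a = 9.025 × 10^10 m
e = 0.6144:  1 − e = 0.3856,  1 + e = 1.6144
(a) rₚ = a(1 − e) = 9.025 × 10^10 m × 0.3856 = 3.48004 × 10^10 m ≈ 3.48 × 10^10 m
(b) rₐ = a(1 + e) = 9.025 × 10^10 m × 1.6144 = 1.457 × 10^11 m ≈ 1.457 × 10^11 m

Final answer:
(a) rₚ = 3.48 × 10^10 m
(b) rₐ = 1.457 × 10^11 m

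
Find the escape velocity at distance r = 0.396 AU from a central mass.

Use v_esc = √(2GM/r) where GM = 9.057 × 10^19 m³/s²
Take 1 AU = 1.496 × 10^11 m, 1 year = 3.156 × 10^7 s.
r = 0.396 AU = 5.92416 × 10^10 m
GM = 9.057 × 10^19 m³/s²
2GM/r = 2 × (9.057 × 10^19) / (5.92416 × 10^10) = 3.05765 × 10^9 m²/s²
v_esc = √(2GM/r) = 55296 m/s ≈ 11.67 AU/year

Final answer: 11.67 AU/year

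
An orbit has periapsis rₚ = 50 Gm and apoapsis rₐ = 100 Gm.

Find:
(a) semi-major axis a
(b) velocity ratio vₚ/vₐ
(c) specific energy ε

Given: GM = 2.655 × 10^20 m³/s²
rₚ = 50 Gm = 5 × 10^10 m
rₐ = 100 Gm = 1 × 10^11 m
GM = 2.655 × 10^20 m³/s²
a = (rₚ + rₐ)/2 = 7.5 × 10^10 m
e = (rₐ − rₚ)/(rₐ + rₚ) = (5 × 10^10) / (1.5 × 10^11) = 0.333333
(a) a = 7.5 × 10^10 m ≈ 75 Gm
(b) vₚ/vₐ = rₐ/rₚ (angular momentum) = (1 × 10^11) / (5 × 10^10) = 2 ≈ 2
(c) 2a = 1.5 × 10^11 m;  ε = −GM/(2a) = -1.77 × 10^9 J/kg ≈ -1.77 GJ/kg

Final answer:
(a) semi-major axis a = 75 Gm
(b) velocity ratio vₚ/vₐ = 2
(c) specific energy ε = -1.77 GJ/kg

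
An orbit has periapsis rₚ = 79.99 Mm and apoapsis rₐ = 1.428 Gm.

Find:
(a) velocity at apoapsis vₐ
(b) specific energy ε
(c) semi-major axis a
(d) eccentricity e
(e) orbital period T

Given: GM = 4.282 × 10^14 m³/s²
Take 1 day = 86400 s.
rₚ = 79.99 Mm = 7.999 × 10^7 m
rₐ = 1.428 Gm = 1.428 × 10^9 m
GM = 4.282 × 10^14 m³/s²
a = (rₚ + rₐ)/2 = 7.53995 × 10^8 m
e = (rₐ − rₚ)/(rₐ + rₚ) = (1.34801 × 10^9) / (1.50799 × 10^9) = 0.893912
(a) vₐ² = GM (2/rₐ − 1/a) = 4.282 × 10^14 × (1.40056 × 10^-9 − 1.32627 × 10^-9) = 31811.6 m²/s²;  vₐ = 178.358 m/s ≈ 178.4 m/s
(b) 2a = 1.50799 × 10^9 m;  ε = −GM/(2a) = -283954 J/kg ≈ -284 kJ/kg
(c) a = 7.53995 × 10^8 m ≈ 754 Mm
(d) e = 0.893912 ≈ 0.8939
(e) a³ = 4.28653 × 10^26 m³;  T = 2π √(a³/GM) = 2π × 1.00053 × 10^6 s = 6.2865 × 10^6 s ≈ 72.76 days

Final answer:
(a) velocity at apoapsis vₐ = 178.4 m/s
(b) specific energy ε = -284 kJ/kg
(c) semi-major axis a = 754 Mm
(d) eccentricity e = 0.8939
(e) orbital period T = 72.76 days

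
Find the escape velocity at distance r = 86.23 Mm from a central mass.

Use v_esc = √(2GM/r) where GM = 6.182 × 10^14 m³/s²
r = 86.23 Mm = 8.623 × 10^7 m
GM = 6.182 × 10^14 m³/s²
2GM/r = 2 × (6.182 × 10^14) / (8.623 × 10^7) = 1.43384 × 10^7 m²/s²
v_esc = √(2GM/r) = 3786.61 m/s ≈ 3.787 km/s

Final answer: 3.787 km/s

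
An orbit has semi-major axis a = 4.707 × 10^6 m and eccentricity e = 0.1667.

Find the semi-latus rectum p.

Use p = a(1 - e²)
a = 4.707 × 10^6 m
e = 0.1667,  e² = 0.0277889,  1 − e² = 0.972211
p = a(1 − e²) = 4.707 × 10^6 m × 0.972211 = 4.5762 × 10^6 m ≈ 4.576 × 10^6 m

Final answer: p = 4.576 × 10^6 m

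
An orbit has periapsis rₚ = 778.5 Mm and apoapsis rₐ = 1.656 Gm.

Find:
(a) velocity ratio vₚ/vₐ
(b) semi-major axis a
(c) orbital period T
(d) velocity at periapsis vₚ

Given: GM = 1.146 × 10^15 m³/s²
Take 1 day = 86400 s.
rₚ = 778.5 Mm = 7.785 × 10^8 m
rₐ = 1.656 Gm = 1.656 × 10^9 m
GM = 1.146 × 10^15 m³/s²
a = (rₚ + rₐ)/2 = 1.21725 × 10^9 m
e = (rₐ − rₚ)/(rₐ + rₚ) = (8.775 × 10^8) / (2.4345 × 10^9) = 0.360444
(a) vₚ/vₐ = rₐ/rₚ (angular momentum) = (1.656 × 10^9) / (7.785 × 10^8) = 2.12717 ≈ 2.127
(b) a = 1.21725 × 10^9 m ≈ 1.217 Gm
(c) a³ = 1.8036 × 10^27 m³;  T = 2π √(a³/GM) = 2π × 1.25452 × 10^6 s = 7.88238 × 10^6 s ≈ 91.23 days
(d) vₚ² = GM (2/rₚ − 1/a) = 1.146 × 10^15 × (2.56904 × 10^-9 − 8.21524 × 10^-10) = 2.00266 × 10^6 m²/s²;  vₚ = 1415.15 m/s ≈ 1.415 km/s

Final answer:
(a) velocity ratio vₚ/vₐ = 2.127
(b) semi-major axis a = 1.217 Gm
(c) orbital period T = 91.23 days
(d) velocity at periapsis vₚ = 1.415 km/s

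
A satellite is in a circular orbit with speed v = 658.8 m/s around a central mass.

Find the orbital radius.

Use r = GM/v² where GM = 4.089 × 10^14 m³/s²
v = 658.8 m/s
GM = 4.089 × 10^14 m³/s²
v² = 434017 m²/s²
r = GM/v² = (4.089 × 10^14) / 434017 = 9.42128 × 10^8 m ≈ 9.421 × 10^8 m

Final answer: 9.421 × 10^8 m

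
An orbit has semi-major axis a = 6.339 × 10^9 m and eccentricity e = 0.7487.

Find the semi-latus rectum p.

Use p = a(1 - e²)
a = 6.339 × 10^9 m
e = 0.7487,  e² = 0.560552,  1 − e² = 0.439448
p = a(1 − e²) = 6.339 × 10^9 m × 0.439448 = 2.78566 × 10^9 m ≈ 2.786 × 10^9 m

Final answer: p = 2.786 × 10^9 m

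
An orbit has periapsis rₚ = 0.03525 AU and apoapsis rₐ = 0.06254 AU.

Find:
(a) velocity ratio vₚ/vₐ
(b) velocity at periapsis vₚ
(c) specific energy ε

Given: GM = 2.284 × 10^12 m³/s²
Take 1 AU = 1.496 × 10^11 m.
rₚ = 0.03525 AU = 5.2734 × 10^9 m
rₐ = 0.06254 AU = 9.35598 × 10^9 m
GM = 2.284 × 10^12 m³/s²
a = (rₚ + rₐ)/2 = 7.31469 × 10^9 m
e = (rₐ − rₚ)/(rₐ + rₚ) = (4.08258 × 10^9) / (1.46294 × 10^10) = 0.279067
(a) vₚ/vₐ = rₐ/rₚ (angular momentum) = (9.35598 × 10^9) / (5.2734 × 10^9) = 1.77418 ≈ 1.774
(b) vₚ² = GM (2/rₚ − 1/a) = 2.284 × 10^12 × (3.79262 × 10^-10 − 1.36711 × 10^-10) = 553.986 m²/s²;  vₚ = 23.5369 m/s ≈ 23.54 m/s
(c) 2a = 1.46294 × 10^10 m;  ε = −GM/(2a) = -156.124 J/kg ≈ -156.1 J/kg

Final answer:
(a) velocity ratio vₚ/vₐ = 1.774
(b) velocity at periapsis vₚ = 23.54 m/s
(c) specific energy ε = -156.1 J/kg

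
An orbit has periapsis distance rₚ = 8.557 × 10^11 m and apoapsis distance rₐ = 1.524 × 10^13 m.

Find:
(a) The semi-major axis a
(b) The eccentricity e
rₚ = 8.557 × 10^11 m
rₐ = 1.524 × 10^13 m
(a) a = (rₚ + rₐ)/2 = 8.04785 × 10^12 m ≈ 8.048 × 10^12 m
(b) e = (rₐ − rₚ)/(rₐ + rₚ) = (1.43843 × 10^13) / (1.60957 × 10^13) = 0.893673

Final answer:
(a) a = 8.048 × 10^12 m
(b) e = 0.8937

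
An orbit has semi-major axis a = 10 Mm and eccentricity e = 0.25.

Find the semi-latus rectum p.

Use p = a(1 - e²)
a = 10 Mm = 1 × 10^7 m
e = 0.25,  e² = 0.0625,  1 − e² = 0.9375
p = a(1 − e²) = 1 × 10^7 m × 0.9375 = 9.375 × 10^6 m ≈ 9.375 Mm

Final answer: p = 9.375 Mm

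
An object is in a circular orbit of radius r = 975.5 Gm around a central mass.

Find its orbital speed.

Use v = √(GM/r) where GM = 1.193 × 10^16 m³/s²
r = 975.5 Gm = 9.755 × 10^11 m
GM = 1.193 × 10^16 m³/s²
GM/r = (1.193 × 10^16) / (9.755 × 10^11) = 12229.6 m²/s²
v = √(GM/r) = 110.588 m/s ≈ 110.6 m/s

Final answer: 110.6 m/s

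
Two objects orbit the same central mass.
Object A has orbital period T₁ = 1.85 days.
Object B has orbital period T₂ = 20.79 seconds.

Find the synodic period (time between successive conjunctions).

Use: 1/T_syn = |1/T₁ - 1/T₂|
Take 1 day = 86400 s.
T₁ = 1.85 days = 159840 s
T₂ = 20.79 seconds
1/T₁ = 6.25626 × 10^-6 s⁻¹
1/T₂ = 0.0481 s⁻¹
|1/T₁ − 1/T₂| = 0.0480938 s⁻¹
T_syn = 1 / |1/T₁ − 1/T₂| = 20.7927 s ≈ 20.79 seconds

Final answer: T_syn = 20.79 seconds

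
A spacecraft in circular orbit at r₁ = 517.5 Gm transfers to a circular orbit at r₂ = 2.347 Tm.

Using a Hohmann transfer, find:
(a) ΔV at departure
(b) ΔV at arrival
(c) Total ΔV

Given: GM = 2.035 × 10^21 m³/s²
r₁ = 517.5 Gm = 5.175 × 10^11 m
r₂ = 2.347 Tm = 2.347 × 10^12 m
GM = 2.035 × 10^21 m³/s²
Transfer ellipse: a_t = (r₁ + r₂)/2 = 1.43225 × 10^12 m
Circular speed at r₁: v₁ = √(GM/r₁) = 62708.6 m/s
Transfer speed at r₁ (periapsis): v₁ₜ = √(GM(2/r₁ − 1/a_t)) = 80273.9 m/s
(a) ΔV₁ = v₁ₜ − v₁ = 17565.3 m/s ≈ 17.57 km/s
Circular speed at r₂: v₂ = √(GM/r₂) = 29446 m/s
Transfer speed at r₂ (apoapsis): v₂ₜ = √(GM(2/r₂ − 1/a_t)) = 17699.9 m/s
(b) ΔV₂ = v₂ − v₂ₜ = 11746 m/s ≈ 11.75 km/s
(c) ΔV_total = ΔV₁ + ΔV₂ = 29311.3 m/s ≈ 29.31 km/s

Final answer:
(a) ΔV₁ = 17.57 km/s
(b) ΔV₂ = 11.75 km/s
(c) ΔV_total = 29.31 km/s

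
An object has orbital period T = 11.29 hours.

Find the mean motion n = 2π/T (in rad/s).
T = 11.29 hours = 40644 s
n = 2π / 40644 s = 0.000154591 rad/s ≈ 0.0001546 rad/s

Final answer: n = 0.0001546 rad/s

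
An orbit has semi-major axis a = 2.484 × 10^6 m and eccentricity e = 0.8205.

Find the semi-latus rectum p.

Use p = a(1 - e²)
a = 2.484 × 10^6 m
e = 0.8205,  e² = 0.67322,  1 − e² = 0.32678
p = a(1 − e²) = 2.484 × 10^6 m × 0.32678 = 811721 m ≈ 8.117 × 10^5 m

Final answer: p = 8.117 × 10^5 m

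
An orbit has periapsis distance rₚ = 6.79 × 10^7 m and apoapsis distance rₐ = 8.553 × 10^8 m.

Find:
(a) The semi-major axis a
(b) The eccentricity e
rₚ = 6.79 × 10^7 m
rₐ = 8.553 × 10^8 m
(a) a = (rₚ + rₐ)/2 = 4.616 × 10^8 m ≈ 4.616 × 10^8 m
(b) e = (rₐ − rₚ)/(rₐ + rₚ) = (7.874 × 10^8) / (9.232 × 10^8) = 0.852903

Final answer:
(a) a = 4.616 × 10^8 m
(b) e = 0.8529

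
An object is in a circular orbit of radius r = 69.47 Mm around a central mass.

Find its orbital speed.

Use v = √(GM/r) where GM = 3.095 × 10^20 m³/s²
r = 69.47 Mm = 6.947 × 10^7 m
GM = 3.095 × 10^20 m³/s²
GM/r = (3.095 × 10^20) / (6.947 × 10^7) = 4.45516 × 10^12 m²/s²
v = √(GM/r) = 2.11073 × 10^6 m/s ≈ 2111 km/s

Final answer: 2111 km/s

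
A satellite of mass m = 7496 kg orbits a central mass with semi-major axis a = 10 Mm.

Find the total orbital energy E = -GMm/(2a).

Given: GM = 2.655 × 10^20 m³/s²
a = 10 Mm = 1 × 10^7 m
GM = 2.655 × 10^20 m³/s²
2a = 2 × 10^7 m
GMm = 2.655 × 10^20 × 7496 = 1.99019 × 10^24 m³·kg/s²
E = −GMm/(2a) = -9.95094 × 10^16 J ≈ -99.51 PJ

Final answer: -99.51 PJ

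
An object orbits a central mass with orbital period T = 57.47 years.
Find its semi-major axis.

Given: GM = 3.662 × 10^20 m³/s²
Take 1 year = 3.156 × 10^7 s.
T = 57.47 years = 1.81375 × 10^9 s
GM = 3.662 × 10^20 m³/s²
Kepler's third law: a³ = GM T² / (4π²)
T² = 3.2897 × 10^18 s²
a³ = (3.662 × 10^20) × (3.2897 × 10^18) / (4π²) = 3.05151 × 10^37 m³
a = (a³)^(1/3) = 3.12492 × 10^12 m ≈ 3.125 × 10^12 m

Final answer: 3.125 × 10^12 m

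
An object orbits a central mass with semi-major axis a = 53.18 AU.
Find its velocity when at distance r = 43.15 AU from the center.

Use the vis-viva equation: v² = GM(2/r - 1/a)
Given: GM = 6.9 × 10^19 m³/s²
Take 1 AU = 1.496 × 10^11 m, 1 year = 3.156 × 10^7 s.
a = 53.18 AU = 7.95573 × 10^12 m
r = 43.15 AU = 6.45524 × 10^12 m
GM = 6.9 × 10^19 m³/s²
2/r − 1/a = 3.09826 × 10^-13 − 1.25696 × 10^-13 = 1.8413 × 10^-13 m⁻¹
v² = GM (2/r − 1/a) = 1.2705 × 10^7 m²/s²
v = 3564.41 m/s ≈ 0.752 AU/year

Final answer: 0.752 AU/year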